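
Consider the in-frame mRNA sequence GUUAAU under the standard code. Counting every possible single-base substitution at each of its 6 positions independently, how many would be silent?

4

Codon 1 (GUU, Val): 3 synonymous substitutions.
Codon 2 (AAU, Asn): 1 synonymous substitution.
Total: 3 + 1 = 4.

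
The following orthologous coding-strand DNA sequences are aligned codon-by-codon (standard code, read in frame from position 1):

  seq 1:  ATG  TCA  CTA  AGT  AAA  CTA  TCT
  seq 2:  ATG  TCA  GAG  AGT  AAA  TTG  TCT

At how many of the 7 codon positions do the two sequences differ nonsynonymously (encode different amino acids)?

1

Codon 1: ATG Met / ATG Met — identical.
Codon 2: TCA Ser / TCA Ser — identical.
Codon 3: CTA Leu / GAG Glu — nonsynonymous.
Codon 4: AGT Ser / AGT Ser — identical.
Codon 5: AAA Lys / AAA Lys — identical.
Codon 6: CTA Leu / TTG Leu — synonymous.
Codon 7: TCT Ser / TCT Ser — identical.
Nonsynonymous differences: 1.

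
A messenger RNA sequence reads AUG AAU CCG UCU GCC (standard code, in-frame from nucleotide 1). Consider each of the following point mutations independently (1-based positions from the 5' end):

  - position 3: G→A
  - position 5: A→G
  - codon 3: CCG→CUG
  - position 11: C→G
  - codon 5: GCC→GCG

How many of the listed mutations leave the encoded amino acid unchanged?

Codon 1: AUG (Met) → AUA (Ile) — missense.
Codon 2: AAU (Asn) → AGU (Ser) — missense.
Codon 3: CCG (Pro) → CUG (Leu) — missense.
Codon 4: UCU (Ser) → UGU (Cys) — missense.
Codon 5: GCC (Ala) → GCG (Ala) — synonymous.
Synonymous: 1 of 5.

1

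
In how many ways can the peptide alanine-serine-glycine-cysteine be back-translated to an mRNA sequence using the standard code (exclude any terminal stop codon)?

192

Ala: 4 codons.
Ser: 6 codons.
Gly: 4 codons.
Cys: 2 codons.
4 × 6 × 4 × 2 = 192.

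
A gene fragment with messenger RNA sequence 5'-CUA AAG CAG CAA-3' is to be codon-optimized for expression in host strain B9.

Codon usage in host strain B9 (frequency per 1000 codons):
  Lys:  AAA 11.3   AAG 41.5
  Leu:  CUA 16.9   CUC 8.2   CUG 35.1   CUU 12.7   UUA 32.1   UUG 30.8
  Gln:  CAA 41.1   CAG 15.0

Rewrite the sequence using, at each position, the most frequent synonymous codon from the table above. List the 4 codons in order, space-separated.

CUG AAG CAA CAA

Codon 1 (Leu): best is CUG at 35.1.
Codon 2 (Lys): best is AAG at 41.5.
Codon 3 (Gln): best is CAA at 41.1.
Codon 4 (Gln): best is CAA at 41.1.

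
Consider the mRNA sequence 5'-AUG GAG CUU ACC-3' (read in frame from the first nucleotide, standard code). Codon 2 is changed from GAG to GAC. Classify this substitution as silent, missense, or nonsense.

Position 6 falls in codon 2: GAG → Glu.
After the substitution the codon is GAC → Asp.
Glu ≠ Asp, so this is a missense mutation.

missense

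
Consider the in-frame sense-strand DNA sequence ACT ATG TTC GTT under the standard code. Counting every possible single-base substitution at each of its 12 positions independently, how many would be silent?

7

Codon 1 (ACT, Thr): 3 synonymous substitutions.
Codon 2 (ATG, Met): 0 synonymous substitutions.
Codon 3 (TTC, Phe): 1 synonymous substitution.
Codon 4 (GTT, Val): 3 synonymous substitutions.
Total: 3 + 0 + 1 + 3 = 7.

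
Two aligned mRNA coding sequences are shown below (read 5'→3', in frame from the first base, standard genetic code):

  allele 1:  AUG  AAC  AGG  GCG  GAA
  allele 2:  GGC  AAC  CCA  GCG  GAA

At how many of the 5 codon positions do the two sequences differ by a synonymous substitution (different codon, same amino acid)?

Codon 1: AUG Met / GGC Gly — nonsynonymous.
Codon 2: AAC Asn / AAC Asn — identical.
Codon 3: AGG Arg / CCA Pro — nonsynonymous.
Codon 4: GCG Ala / GCG Ala — identical.
Codon 5: GAA Glu / GAA Glu — identical.
Synonymous differences: 0.

0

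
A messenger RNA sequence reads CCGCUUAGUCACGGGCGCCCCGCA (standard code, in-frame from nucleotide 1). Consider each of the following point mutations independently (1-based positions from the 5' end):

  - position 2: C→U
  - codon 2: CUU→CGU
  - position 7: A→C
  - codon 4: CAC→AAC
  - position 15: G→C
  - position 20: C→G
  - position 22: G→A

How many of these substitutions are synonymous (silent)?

1

Codon 1: CCG (Pro) → CUG (Leu) — missense.
Codon 2: CUU (Leu) → CGU (Arg) — missense.
Codon 3: AGU (Ser) → CGU (Arg) — missense.
Codon 4: CAC (His) → AAC (Asn) — missense.
Codon 5: GGG (Gly) → GGC (Gly) — synonymous.
Codon 7: CCC (Pro) → CGC (Arg) — missense.
Codon 8: GCA (Ala) → ACA (Thr) — missense.
Synonymous: 1 of 7.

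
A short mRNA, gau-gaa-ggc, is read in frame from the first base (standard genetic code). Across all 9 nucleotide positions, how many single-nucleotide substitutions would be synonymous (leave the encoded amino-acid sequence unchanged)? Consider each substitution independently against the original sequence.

5

Codon 1 (GAU, Asp): 1 synonymous substitution.
Codon 2 (GAA, Glu): 1 synonymous substitution.
Codon 3 (GGC, Gly): 3 synonymous substitutions.
Total: 1 + 1 + 3 = 5.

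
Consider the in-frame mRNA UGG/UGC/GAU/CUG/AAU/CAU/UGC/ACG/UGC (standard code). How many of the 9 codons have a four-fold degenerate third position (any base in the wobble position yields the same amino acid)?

Codon 1 UGG (Trp): third position 1-fold.
Codon 2 UGC (Cys): third position 2-fold.
Codon 3 GAU (Asp): third position 2-fold.
Codon 4 CUG (Leu): third position 4-fold.
Codon 5 AAU (Asn): third position 2-fold.
Codon 6 CAU (His): third position 2-fold.
Codon 7 UGC (Cys): third position 2-fold.
Codon 8 ACG (Thr): third position 4-fold.
Codon 9 UGC (Cys): third position 2-fold.
Four-fold degenerate third positions: 2.

2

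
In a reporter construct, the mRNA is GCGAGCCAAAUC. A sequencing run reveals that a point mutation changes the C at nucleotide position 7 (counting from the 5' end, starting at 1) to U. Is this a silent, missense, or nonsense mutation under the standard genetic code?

Position 7 falls in codon 3: CAA → Gln.
After the substitution the codon is UAA → Stop.
The new codon is a stop codon, so this is a nonsense mutation.

nonsense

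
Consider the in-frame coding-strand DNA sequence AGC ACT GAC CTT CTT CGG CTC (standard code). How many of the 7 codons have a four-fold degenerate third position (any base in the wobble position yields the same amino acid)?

Codon 1 AGC (Ser): third position 2-fold.
Codon 2 ACT (Thr): third position 4-fold.
Codon 3 GAC (Asp): third position 2-fold.
Codon 4 CTT (Leu): third position 4-fold.
Codon 5 CTT (Leu): third position 4-fold.
Codon 6 CGG (Arg): third position 4-fold.
Codon 7 CTC (Leu): third position 4-fold.
Four-fold degenerate third positions: 5.

5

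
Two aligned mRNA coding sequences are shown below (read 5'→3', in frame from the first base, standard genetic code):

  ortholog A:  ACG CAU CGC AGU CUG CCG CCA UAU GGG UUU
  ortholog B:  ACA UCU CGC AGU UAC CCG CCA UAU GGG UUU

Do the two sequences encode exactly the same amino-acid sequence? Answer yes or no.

Codon 1: ACG Thr / ACA Thr — synonymous.
Codon 2: CAU His / UCU Ser — nonsynonymous.
Codon 3: CGC Arg / CGC Arg — identical.
Codon 4: AGU Ser / AGU Ser — identical.
Codon 5: CUG Leu / UAC Tyr — nonsynonymous.
Codon 6: CCG Pro / CCG Pro — identical.
Codon 7: CCA Pro / CCA Pro — identical.
Codon 8: UAU Tyr / UAU Tyr — identical.
Codon 9: GGG Gly / GGG Gly — identical.
Codon 10: UUU Phe / UUU Phe — identical.
Nonsynonymous differences: 2 → different protein.

no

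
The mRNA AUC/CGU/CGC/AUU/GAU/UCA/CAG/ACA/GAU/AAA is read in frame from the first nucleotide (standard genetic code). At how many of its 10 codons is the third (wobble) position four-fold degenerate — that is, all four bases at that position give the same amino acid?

4

Codon 1 AUC (Ile): third position 3-fold.
Codon 2 CGU (Arg): third position 4-fold.
Codon 3 CGC (Arg): third position 4-fold.
Codon 4 AUU (Ile): third position 3-fold.
Codon 5 GAU (Asp): third position 2-fold.
Codon 6 UCA (Ser): third position 4-fold.
Codon 7 CAG (Gln): third position 2-fold.
Codon 8 ACA (Thr): third position 4-fold.
Codon 9 GAU (Asp): third position 2-fold.
Codon 10 AAA (Lys): third position 2-fold.
Four-fold degenerate third positions: 4.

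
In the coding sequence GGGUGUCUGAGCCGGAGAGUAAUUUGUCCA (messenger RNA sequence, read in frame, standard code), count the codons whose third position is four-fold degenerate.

5

Codon 1 GGG (Gly): third position 4-fold.
Codon 2 UGU (Cys): third position 2-fold.
Codon 3 CUG (Leu): third position 4-fold.
Codon 4 AGC (Ser): third position 2-fold.
Codon 5 CGG (Arg): third position 4-fold.
Codon 6 AGA (Arg): third position 2-fold.
Codon 7 GUA (Val): third position 4-fold.
Codon 8 AUU (Ile): third position 3-fold.
Codon 9 UGU (Cys): third position 2-fold.
Codon 10 CCA (Pro): third position 4-fold.
Four-fold degenerate third positions: 5.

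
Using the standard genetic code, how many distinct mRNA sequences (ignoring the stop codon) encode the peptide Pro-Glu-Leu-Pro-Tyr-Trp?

384

Pro: 4 codons.
Glu: 2 codons.
Leu: 6 codons.
Pro: 4 codons.
Tyr: 2 codons.
Trp: 1 codon.
4 × 2 × 6 × 4 × 2 × 1 = 384.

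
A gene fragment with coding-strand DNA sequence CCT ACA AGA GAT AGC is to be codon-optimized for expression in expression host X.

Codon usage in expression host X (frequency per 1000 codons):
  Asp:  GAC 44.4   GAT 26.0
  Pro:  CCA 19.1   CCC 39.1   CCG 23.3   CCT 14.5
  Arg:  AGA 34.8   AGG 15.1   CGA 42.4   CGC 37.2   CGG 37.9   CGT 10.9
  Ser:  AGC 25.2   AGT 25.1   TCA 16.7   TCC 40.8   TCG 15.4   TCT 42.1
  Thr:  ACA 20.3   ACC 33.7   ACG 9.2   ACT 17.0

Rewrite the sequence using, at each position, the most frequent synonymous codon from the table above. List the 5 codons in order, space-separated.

Codon 1 (Pro): best is CCC at 39.1.
Codon 2 (Thr): best is ACC at 33.7.
Codon 3 (Arg): best is CGA at 42.4.
Codon 4 (Asp): best is GAC at 44.4.
Codon 5 (Ser): best is TCT at 42.1.

CCC ACC CGA GAC TCT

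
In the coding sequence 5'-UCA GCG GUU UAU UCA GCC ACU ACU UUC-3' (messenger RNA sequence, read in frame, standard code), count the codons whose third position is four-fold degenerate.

Codon 1 UCA (Ser): third position 4-fold.
Codon 2 GCG (Ala): third position 4-fold.
Codon 3 GUU (Val): third position 4-fold.
Codon 4 UAU (Tyr): third position 2-fold.
Codon 5 UCA (Ser): third position 4-fold.
Codon 6 GCC (Ala): third position 4-fold.
Codon 7 ACU (Thr): third position 4-fold.
Codon 8 ACU (Thr): third position 4-fold.
Codon 9 UUC (Phe): third position 2-fold.
Four-fold degenerate third positions: 7.

7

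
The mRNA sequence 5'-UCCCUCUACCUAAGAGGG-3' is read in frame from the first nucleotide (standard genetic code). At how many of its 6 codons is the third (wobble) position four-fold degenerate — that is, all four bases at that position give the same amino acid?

Codon 1 UCC (Ser): third position 4-fold.
Codon 2 CUC (Leu): third position 4-fold.
Codon 3 UAC (Tyr): third position 2-fold.
Codon 4 CUA (Leu): third position 4-fold.
Codon 5 AGA (Arg): third position 2-fold.
Codon 6 GGG (Gly): third position 4-fold.
Four-fold degenerate third positions: 4.

4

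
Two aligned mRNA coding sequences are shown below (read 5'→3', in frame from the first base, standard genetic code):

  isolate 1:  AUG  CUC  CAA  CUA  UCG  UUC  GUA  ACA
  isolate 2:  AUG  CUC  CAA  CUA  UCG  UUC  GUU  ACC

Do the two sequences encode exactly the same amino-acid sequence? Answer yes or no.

Codon 1: AUG Met / AUG Met — identical.
Codon 2: CUC Leu / CUC Leu — identical.
Codon 3: CAA Gln / CAA Gln — identical.
Codon 4: CUA Leu / CUA Leu — identical.
Codon 5: UCG Ser / UCG Ser — identical.
Codon 6: UUC Phe / UUC Phe — identical.
Codon 7: GUA Val / GUU Val — synonymous.
Codon 8: ACA Thr / ACC Thr — synonymous.
Nonsynonymous differences: 0 → same protein.

yes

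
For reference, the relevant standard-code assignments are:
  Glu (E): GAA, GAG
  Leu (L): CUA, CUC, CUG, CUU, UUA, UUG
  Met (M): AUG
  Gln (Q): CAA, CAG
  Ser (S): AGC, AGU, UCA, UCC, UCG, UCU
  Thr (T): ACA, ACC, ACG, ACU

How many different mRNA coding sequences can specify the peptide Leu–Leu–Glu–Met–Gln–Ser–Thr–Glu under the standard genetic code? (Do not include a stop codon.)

Leu: 6 codons.
Leu: 6 codons.
Glu: 2 codons.
Met: 1 codon.
Gln: 2 codons.
Ser: 6 codons.
Thr: 4 codons.
Glu: 2 codons.
6 × 6 × 2 × 1 × 2 × 6 × 4 × 2 = 6912.

6912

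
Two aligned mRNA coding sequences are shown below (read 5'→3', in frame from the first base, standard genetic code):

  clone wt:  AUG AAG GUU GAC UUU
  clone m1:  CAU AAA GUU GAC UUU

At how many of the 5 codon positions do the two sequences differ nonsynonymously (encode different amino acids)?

Codon 1: AUG Met / CAU His — nonsynonymous.
Codon 2: AAG Lys / AAA Lys — synonymous.
Codon 3: GUU Val / GUU Val — identical.
Codon 4: GAC Asp / GAC Asp — identical.
Codon 5: UUU Phe / UUU Phe — identical.
Nonsynonymous differences: 1.

1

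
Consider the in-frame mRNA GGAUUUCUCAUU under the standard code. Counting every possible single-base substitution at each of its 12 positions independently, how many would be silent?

9

Codon 1 (GGA, Gly): 3 synonymous substitutions.
Codon 2 (UUU, Phe): 1 synonymous substitution.
Codon 3 (CUC, Leu): 3 synonymous substitutions.
Codon 4 (AUU, Ile): 2 synonymous substitutions.
Total: 3 + 1 + 3 + 2 = 9.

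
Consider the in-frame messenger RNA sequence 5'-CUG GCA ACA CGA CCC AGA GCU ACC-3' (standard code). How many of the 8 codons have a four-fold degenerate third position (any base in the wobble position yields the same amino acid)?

Codon 1 CUG (Leu): third position 4-fold.
Codon 2 GCA (Ala): third position 4-fold.
Codon 3 ACA (Thr): third position 4-fold.
Codon 4 CGA (Arg): third position 4-fold.
Codon 5 CCC (Pro): third position 4-fold.
Codon 6 AGA (Arg): third position 2-fold.
Codon 7 GCU (Ala): third position 4-fold.
Codon 8 ACC (Thr): third position 4-fold.
Four-fold degenerate third positions: 7.

7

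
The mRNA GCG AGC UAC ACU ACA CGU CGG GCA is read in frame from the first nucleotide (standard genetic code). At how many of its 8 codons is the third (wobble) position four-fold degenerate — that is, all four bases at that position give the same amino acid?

6

Codon 1 GCG (Ala): third position 4-fold.
Codon 2 AGC (Ser): third position 2-fold.
Codon 3 UAC (Tyr): third position 2-fold.
Codon 4 ACU (Thr): third position 4-fold.
Codon 5 ACA (Thr): third position 4-fold.
Codon 6 CGU (Arg): third position 4-fold.
Codon 7 CGG (Arg): third position 4-fold.
Codon 8 GCA (Ala): third position 4-fold.
Four-fold degenerate third positions: 6.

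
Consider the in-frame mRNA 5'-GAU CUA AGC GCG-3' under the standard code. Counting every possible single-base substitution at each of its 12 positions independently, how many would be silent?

Codon 1 (GAU, Asp): 1 synonymous substitution.
Codon 2 (CUA, Leu): 4 synonymous substitutions.
Codon 3 (AGC, Ser): 1 synonymous substitution.
Codon 4 (GCG, Ala): 3 synonymous substitutions.
Total: 1 + 4 + 1 + 3 = 9.

9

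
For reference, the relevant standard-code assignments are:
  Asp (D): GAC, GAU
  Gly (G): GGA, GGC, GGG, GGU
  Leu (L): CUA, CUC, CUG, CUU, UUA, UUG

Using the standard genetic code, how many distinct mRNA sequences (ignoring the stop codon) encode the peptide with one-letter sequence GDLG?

Gly: 4 codons.
Asp: 2 codons.
Leu: 6 codons.
Gly: 4 codons.
4 × 2 × 6 × 4 = 192.

192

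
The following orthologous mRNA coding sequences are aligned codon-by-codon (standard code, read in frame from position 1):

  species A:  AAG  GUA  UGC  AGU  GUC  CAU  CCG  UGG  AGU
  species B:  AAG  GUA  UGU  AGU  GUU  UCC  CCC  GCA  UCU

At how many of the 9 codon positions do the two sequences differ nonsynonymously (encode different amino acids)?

Codon 1: AAG Lys / AAG Lys — identical.
Codon 2: GUA Val / GUA Val — identical.
Codon 3: UGC Cys / UGU Cys — synonymous.
Codon 4: AGU Ser / AGU Ser — identical.
Codon 5: GUC Val / GUU Val — synonymous.
Codon 6: CAU His / UCC Ser — nonsynonymous.
Codon 7: CCG Pro / CCC Pro — synonymous.
Codon 8: UGG Trp / GCA Ala — nonsynonymous.
Codon 9: AGU Ser / UCU Ser — synonymous.
Nonsynonymous differences: 2.

2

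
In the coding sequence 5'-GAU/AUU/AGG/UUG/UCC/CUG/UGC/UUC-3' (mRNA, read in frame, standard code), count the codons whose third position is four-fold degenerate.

Codon 1 GAU (Asp): third position 2-fold.
Codon 2 AUU (Ile): third position 3-fold.
Codon 3 AGG (Arg): third position 2-fold.
Codon 4 UUG (Leu): third position 2-fold.
Codon 5 UCC (Ser): third position 4-fold.
Codon 6 CUG (Leu): third position 4-fold.
Codon 7 UGC (Cys): third position 2-fold.
Codon 8 UUC (Phe): third position 2-fold.
Four-fold degenerate third positions: 2.

2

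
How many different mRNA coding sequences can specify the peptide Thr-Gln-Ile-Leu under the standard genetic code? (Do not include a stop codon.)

Thr: 4 codons.
Gln: 2 codons.
Ile: 3 codons.
Leu: 6 codons.
4 × 2 × 3 × 6 = 144.

144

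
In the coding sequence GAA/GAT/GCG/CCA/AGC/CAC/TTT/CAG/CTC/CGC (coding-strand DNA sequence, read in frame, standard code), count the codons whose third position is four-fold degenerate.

4

Codon 1 GAA (Glu): third position 2-fold.
Codon 2 GAT (Asp): third position 2-fold.
Codon 3 GCG (Ala): third position 4-fold.
Codon 4 CCA (Pro): third position 4-fold.
Codon 5 AGC (Ser): third position 2-fold.
Codon 6 CAC (His): third position 2-fold.
Codon 7 TTT (Phe): third position 2-fold.
Codon 8 CAG (Gln): third position 2-fold.
Codon 9 CTC (Leu): third position 4-fold.
Codon 10 CGC (Arg): third position 4-fold.
Four-fold degenerate third positions: 4.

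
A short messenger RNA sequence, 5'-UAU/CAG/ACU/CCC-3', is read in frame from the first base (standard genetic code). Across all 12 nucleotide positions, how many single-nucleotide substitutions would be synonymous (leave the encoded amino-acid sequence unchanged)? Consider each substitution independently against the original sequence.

8

Codon 1 (UAU, Tyr): 1 synonymous substitution.
Codon 2 (CAG, Gln): 1 synonymous substitution.
Codon 3 (ACU, Thr): 3 synonymous substitutions.
Codon 4 (CCC, Pro): 3 synonymous substitutions.
Total: 1 + 1 + 3 + 3 = 8.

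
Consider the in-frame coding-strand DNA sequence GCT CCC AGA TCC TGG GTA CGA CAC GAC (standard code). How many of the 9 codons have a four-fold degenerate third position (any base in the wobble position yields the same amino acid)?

5

Codon 1 GCT (Ala): third position 4-fold.
Codon 2 CCC (Pro): third position 4-fold.
Codon 3 AGA (Arg): third position 2-fold.
Codon 4 TCC (Ser): third position 4-fold.
Codon 5 TGG (Trp): third position 1-fold.
Codon 6 GTA (Val): third position 4-fold.
Codon 7 CGA (Arg): third position 4-fold.
Codon 8 CAC (His): third position 2-fold.
Codon 9 GAC (Asp): third position 2-fold.
Four-fold degenerate third positions: 5.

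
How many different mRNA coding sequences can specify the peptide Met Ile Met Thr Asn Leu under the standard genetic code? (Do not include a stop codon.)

144

Met: 1 codon.
Ile: 3 codons.
Met: 1 codon.
Thr: 4 codons.
Asn: 2 codons.
Leu: 6 codons.
1 × 3 × 1 × 4 × 2 × 6 = 144.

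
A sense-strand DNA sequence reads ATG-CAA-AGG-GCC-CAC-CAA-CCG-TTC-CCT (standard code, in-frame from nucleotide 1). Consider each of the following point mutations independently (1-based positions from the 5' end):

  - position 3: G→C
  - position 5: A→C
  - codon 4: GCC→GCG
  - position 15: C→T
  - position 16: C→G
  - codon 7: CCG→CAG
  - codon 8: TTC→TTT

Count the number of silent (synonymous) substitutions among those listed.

3

Codon 1: ATG (Met) → ATC (Ile) — missense.
Codon 2: CAA (Gln) → CCA (Pro) — missense.
Codon 4: GCC (Ala) → GCG (Ala) — synonymous.
Codon 5: CAC (His) → CAT (His) — synonymous.
Codon 6: CAA (Gln) → GAA (Glu) — missense.
Codon 7: CCG (Pro) → CAG (Gln) — missense.
Codon 8: TTC (Phe) → TTT (Phe) — synonymous.
Synonymous: 3 of 7.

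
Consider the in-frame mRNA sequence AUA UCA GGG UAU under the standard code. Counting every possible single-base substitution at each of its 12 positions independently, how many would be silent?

9

Codon 1 (AUA, Ile): 2 synonymous substitutions.
Codon 2 (UCA, Ser): 3 synonymous substitutions.
Codon 3 (GGG, Gly): 3 synonymous substitutions.
Codon 4 (UAU, Tyr): 1 synonymous substitution.
Total: 2 + 3 + 3 + 1 = 9.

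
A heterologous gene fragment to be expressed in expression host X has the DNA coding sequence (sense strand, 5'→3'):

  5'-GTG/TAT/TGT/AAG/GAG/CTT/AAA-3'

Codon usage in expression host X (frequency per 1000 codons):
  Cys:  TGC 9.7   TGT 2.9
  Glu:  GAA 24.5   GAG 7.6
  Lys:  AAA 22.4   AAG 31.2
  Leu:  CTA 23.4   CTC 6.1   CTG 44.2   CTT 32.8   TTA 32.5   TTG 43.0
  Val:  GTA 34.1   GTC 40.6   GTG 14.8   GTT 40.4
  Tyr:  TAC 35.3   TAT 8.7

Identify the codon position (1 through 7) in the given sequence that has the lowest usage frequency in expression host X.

3

Codon 1 GTG (Val): 14.8 per 1000.
Codon 2 TAT (Tyr): 8.7 per 1000.
Codon 3 TGT (Cys): 2.9 per 1000.
Codon 4 AAG (Lys): 31.2 per 1000.
Codon 5 GAG (Glu): 7.6 per 1000.
Codon 6 CTT (Leu): 32.8 per 1000.
Codon 7 AAA (Lys): 22.4 per 1000.
Lowest frequency is 2.9 at codon 3.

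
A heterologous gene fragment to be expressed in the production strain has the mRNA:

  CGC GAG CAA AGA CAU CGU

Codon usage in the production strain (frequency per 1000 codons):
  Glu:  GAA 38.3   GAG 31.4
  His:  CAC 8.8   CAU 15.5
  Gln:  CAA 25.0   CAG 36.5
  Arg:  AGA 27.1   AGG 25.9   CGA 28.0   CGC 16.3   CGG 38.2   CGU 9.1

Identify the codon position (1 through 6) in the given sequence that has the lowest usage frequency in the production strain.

6

Codon 1 CGC (Arg): 16.3 per 1000.
Codon 2 GAG (Glu): 31.4 per 1000.
Codon 3 CAA (Gln): 25.0 per 1000.
Codon 4 AGA (Arg): 27.1 per 1000.
Codon 5 CAU (His): 15.5 per 1000.
Codon 6 CGU (Arg): 9.1 per 1000.
Lowest frequency is 9.1 at codon 6.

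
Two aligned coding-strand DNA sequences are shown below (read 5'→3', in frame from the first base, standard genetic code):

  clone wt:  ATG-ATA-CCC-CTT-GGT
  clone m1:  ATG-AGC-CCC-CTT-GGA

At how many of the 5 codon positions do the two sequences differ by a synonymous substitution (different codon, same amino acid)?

1

Codon 1: ATG Met / ATG Met — identical.
Codon 2: ATA Ile / AGC Ser — nonsynonymous.
Codon 3: CCC Pro / CCC Pro — identical.
Codon 4: CTT Leu / CTT Leu — identical.
Codon 5: GGT Gly / GGA Gly — synonymous.
Synonymous differences: 1.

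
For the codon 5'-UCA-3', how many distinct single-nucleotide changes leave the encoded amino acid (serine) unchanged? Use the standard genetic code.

Position 1: none → 0 synonymous.
Position 2: none → 0 synonymous.
Position 3: UCU, UCC, UCG → 3 synonymous.
Total: 0 + 0 + 3 = 3.

3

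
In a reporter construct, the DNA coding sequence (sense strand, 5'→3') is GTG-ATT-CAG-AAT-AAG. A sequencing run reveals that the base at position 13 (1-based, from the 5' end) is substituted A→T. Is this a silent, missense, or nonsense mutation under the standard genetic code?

nonsense

Position 13 falls in codon 5: AAG → Lys.
After the substitution the codon is TAG → Stop.
The new codon is a stop codon, so this is a nonsense mutation.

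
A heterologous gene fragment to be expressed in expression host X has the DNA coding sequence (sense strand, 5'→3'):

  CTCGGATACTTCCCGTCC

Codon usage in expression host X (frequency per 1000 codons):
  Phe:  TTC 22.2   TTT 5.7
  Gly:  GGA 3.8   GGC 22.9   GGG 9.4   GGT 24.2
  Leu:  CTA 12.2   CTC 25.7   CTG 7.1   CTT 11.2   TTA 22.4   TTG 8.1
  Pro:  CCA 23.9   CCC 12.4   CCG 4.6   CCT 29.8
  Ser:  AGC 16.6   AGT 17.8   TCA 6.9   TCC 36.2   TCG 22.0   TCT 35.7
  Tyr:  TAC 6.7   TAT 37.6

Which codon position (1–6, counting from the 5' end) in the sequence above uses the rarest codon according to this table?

Codon 1 CTC (Leu): 25.7 per 1000.
Codon 2 GGA (Gly): 3.8 per 1000.
Codon 3 TAC (Tyr): 6.7 per 1000.
Codon 4 TTC (Phe): 22.2 per 1000.
Codon 5 CCG (Pro): 4.6 per 1000.
Codon 6 TCC (Ser): 36.2 per 1000.
Lowest frequency is 3.8 at codon 2.

2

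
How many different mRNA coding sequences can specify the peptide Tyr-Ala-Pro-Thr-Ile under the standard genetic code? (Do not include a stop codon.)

384

Tyr: 2 codons.
Ala: 4 codons.
Pro: 4 codons.
Thr: 4 codons.
Ile: 3 codons.
2 × 4 × 4 × 4 × 3 = 384.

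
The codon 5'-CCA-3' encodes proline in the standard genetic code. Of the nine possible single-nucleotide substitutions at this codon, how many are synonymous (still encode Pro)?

3

Position 1: none → 0 synonymous.
Position 2: none → 0 synonymous.
Position 3: CCU, CCC, CCG → 3 synonymous.
Total: 0 + 0 + 3 = 3.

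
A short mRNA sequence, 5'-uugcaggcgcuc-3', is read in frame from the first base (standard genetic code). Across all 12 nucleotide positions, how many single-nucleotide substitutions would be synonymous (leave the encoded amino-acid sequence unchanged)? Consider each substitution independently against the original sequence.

9

Codon 1 (UUG, Leu): 2 synonymous substitutions.
Codon 2 (CAG, Gln): 1 synonymous substitution.
Codon 3 (GCG, Ala): 3 synonymous substitutions.
Codon 4 (CUC, Leu): 3 synonymous substitutions.
Total: 2 + 1 + 3 + 3 = 9.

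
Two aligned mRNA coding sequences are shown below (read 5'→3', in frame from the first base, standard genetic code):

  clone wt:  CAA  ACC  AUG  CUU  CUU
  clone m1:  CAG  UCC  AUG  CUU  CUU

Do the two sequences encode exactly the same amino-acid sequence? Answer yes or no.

Codon 1: CAA Gln / CAG Gln — synonymous.
Codon 2: ACC Thr / UCC Ser — nonsynonymous.
Codon 3: AUG Met / AUG Met — identical.
Codon 4: CUU Leu / CUU Leu — identical.
Codon 5: CUU Leu / CUU Leu — identical.
Nonsynonymous differences: 1 → different protein.

no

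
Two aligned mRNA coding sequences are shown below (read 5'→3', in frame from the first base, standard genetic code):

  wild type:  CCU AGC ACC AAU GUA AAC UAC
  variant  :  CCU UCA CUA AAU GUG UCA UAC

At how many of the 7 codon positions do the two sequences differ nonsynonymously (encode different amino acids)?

2

Codon 1: CCU Pro / CCU Pro — identical.
Codon 2: AGC Ser / UCA Ser — synonymous.
Codon 3: ACC Thr / CUA Leu — nonsynonymous.
Codon 4: AAU Asn / AAU Asn — identical.
Codon 5: GUA Val / GUG Val — synonymous.
Codon 6: AAC Asn / UCA Ser — nonsynonymous.
Codon 7: UAC Tyr / UAC Tyr — identical.
Nonsynonymous differences: 2.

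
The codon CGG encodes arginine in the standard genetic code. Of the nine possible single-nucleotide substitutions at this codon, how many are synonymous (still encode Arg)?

Position 1: AGG → 1 synonymous.
Position 2: none → 0 synonymous.
Position 3: CGT, CGC, CGA → 3 synonymous.
Total: 1 + 0 + 3 = 4.

4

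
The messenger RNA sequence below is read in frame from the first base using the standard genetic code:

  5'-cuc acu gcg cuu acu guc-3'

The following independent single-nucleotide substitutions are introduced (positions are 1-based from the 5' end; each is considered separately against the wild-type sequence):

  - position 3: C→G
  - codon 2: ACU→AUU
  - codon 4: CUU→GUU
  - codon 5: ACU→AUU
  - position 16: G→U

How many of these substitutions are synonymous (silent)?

1

Codon 1: CUC (Leu) → CUG (Leu) — synonymous.
Codon 2: ACU (Thr) → AUU (Ile) — missense.
Codon 4: CUU (Leu) → GUU (Val) — missense.
Codon 5: ACU (Thr) → AUU (Ile) — missense.
Codon 6: GUC (Val) → UUC (Phe) — missense.
Synonymous: 1 of 5.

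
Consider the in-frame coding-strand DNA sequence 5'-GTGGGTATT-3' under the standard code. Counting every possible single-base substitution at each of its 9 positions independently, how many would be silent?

Codon 1 (GTG, Val): 3 synonymous substitutions.
Codon 2 (GGT, Gly): 3 synonymous substitutions.
Codon 3 (ATT, Ile): 2 synonymous substitutions.
Total: 3 + 3 + 2 = 8.

8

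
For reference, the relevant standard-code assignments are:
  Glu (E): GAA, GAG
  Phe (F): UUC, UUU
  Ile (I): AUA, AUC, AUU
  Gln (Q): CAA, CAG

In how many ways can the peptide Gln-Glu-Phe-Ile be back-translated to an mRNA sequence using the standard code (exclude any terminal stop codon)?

24

Gln: 2 codons.
Glu: 2 codons.
Phe: 2 codons.
Ile: 3 codons.
2 × 2 × 2 × 3 = 24.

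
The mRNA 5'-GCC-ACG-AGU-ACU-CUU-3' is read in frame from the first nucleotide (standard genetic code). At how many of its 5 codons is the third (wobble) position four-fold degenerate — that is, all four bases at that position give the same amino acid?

Codon 1 GCC (Ala): third position 4-fold.
Codon 2 ACG (Thr): third position 4-fold.
Codon 3 AGU (Ser): third position 2-fold.
Codon 4 ACU (Thr): third position 4-fold.
Codon 5 CUU (Leu): third position 4-fold.
Four-fold degenerate third positions: 4.

4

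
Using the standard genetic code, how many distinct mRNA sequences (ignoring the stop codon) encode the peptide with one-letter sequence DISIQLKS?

Asp: 2 codons.
Ile: 3 codons.
Ser: 6 codons.
Ile: 3 codons.
Gln: 2 codons.
Leu: 6 codons.
Lys: 2 codons.
Ser: 6 codons.
2 × 3 × 6 × 3 × 2 × 6 × 2 × 6 = 15552.

15552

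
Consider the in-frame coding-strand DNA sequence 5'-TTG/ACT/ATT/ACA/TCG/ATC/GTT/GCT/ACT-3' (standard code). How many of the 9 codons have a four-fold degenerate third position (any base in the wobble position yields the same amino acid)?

6

Codon 1 TTG (Leu): third position 2-fold.
Codon 2 ACT (Thr): third position 4-fold.
Codon 3 ATT (Ile): third position 3-fold.
Codon 4 ACA (Thr): third position 4-fold.
Codon 5 TCG (Ser): third position 4-fold.
Codon 6 ATC (Ile): third position 3-fold.
Codon 7 GTT (Val): third position 4-fold.
Codon 8 GCT (Ala): third position 4-fold.
Codon 9 ACT (Thr): third position 4-fold.
Four-fold degenerate third positions: 6.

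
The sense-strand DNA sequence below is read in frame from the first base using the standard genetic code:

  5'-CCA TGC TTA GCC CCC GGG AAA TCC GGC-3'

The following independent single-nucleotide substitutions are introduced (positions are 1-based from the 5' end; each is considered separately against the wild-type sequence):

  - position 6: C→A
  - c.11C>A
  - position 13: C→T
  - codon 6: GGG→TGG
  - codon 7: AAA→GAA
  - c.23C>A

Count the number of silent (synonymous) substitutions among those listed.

Codon 2: TGC (Cys) → TGA (Stop) — nonsense.
Codon 4: GCC (Ala) → GAC (Asp) — missense.
Codon 5: CCC (Pro) → TCC (Ser) — missense.
Codon 6: GGG (Gly) → TGG (Trp) — missense.
Codon 7: AAA (Lys) → GAA (Glu) — missense.
Codon 8: TCC (Ser) → TAC (Tyr) — missense.
Synonymous: 0 of 6.

0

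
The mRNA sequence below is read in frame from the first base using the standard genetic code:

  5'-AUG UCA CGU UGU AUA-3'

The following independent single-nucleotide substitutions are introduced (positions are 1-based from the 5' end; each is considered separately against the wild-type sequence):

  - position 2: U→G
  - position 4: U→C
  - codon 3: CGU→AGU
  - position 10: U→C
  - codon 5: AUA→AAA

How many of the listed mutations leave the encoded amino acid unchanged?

0

Codon 1: AUG (Met) → AGG (Arg) — missense.
Codon 2: UCA (Ser) → CCA (Pro) — missense.
Codon 3: CGU (Arg) → AGU (Ser) — missense.
Codon 4: UGU (Cys) → CGU (Arg) — missense.
Codon 5: AUA (Ile) → AAA (Lys) — missense.
Synonymous: 0 of 5.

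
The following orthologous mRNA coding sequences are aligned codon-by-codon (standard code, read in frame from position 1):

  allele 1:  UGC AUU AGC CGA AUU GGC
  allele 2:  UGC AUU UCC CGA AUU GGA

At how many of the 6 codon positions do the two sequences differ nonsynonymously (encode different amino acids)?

0

Codon 1: UGC Cys / UGC Cys — identical.
Codon 2: AUU Ile / AUU Ile — identical.
Codon 3: AGC Ser / UCC Ser — synonymous.
Codon 4: CGA Arg / CGA Arg — identical.
Codon 5: AUU Ile / AUU Ile — identical.
Codon 6: GGC Gly / GGA Gly — synonymous.
Nonsynonymous differences: 0.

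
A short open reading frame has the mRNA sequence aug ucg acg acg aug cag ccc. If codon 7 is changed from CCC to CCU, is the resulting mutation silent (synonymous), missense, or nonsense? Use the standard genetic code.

Position 21 falls in codon 7: CCC → Pro.
After the substitution the codon is CCU → Pro.
Both encode Pro, so the change is synonymous.

silent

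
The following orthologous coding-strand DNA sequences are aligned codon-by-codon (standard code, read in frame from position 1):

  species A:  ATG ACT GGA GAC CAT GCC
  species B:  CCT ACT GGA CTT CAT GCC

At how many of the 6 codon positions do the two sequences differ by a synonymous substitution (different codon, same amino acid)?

0

Codon 1: ATG Met / CCT Pro — nonsynonymous.
Codon 2: ACT Thr / ACT Thr — identical.
Codon 3: GGA Gly / GGA Gly — identical.
Codon 4: GAC Asp / CTT Leu — nonsynonymous.
Codon 5: CAT His / CAT His — identical.
Codon 6: GCC Ala / GCC Ala — identical.
Synonymous differences: 0.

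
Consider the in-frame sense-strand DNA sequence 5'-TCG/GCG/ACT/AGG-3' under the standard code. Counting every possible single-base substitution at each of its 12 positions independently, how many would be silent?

Codon 1 (TCG, Ser): 3 synonymous substitutions.
Codon 2 (GCG, Ala): 3 synonymous substitutions.
Codon 3 (ACT, Thr): 3 synonymous substitutions.
Codon 4 (AGG, Arg): 2 synonymous substitutions.
Total: 3 + 3 + 3 + 2 = 11.

11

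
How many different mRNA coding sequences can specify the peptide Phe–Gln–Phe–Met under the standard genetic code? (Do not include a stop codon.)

8

Phe: 2 codons.
Gln: 2 codons.
Phe: 2 codons.
Met: 1 codon.
2 × 2 × 2 × 1 = 8.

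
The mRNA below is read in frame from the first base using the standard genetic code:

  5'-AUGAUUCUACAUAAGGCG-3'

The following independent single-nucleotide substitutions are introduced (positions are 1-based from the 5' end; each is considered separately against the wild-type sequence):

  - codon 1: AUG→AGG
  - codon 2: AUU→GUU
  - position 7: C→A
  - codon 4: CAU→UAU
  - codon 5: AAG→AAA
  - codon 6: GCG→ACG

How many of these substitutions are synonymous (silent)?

Codon 1: AUG (Met) → AGG (Arg) — missense.
Codon 2: AUU (Ile) → GUU (Val) — missense.
Codon 3: CUA (Leu) → AUA (Ile) — missense.
Codon 4: CAU (His) → UAU (Tyr) — missense.
Codon 5: AAG (Lys) → AAA (Lys) — synonymous.
Codon 6: GCG (Ala) → ACG (Thr) — missense.
Synonymous: 1 of 6.

1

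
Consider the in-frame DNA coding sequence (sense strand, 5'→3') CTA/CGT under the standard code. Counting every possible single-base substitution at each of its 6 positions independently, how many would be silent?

Codon 1 (CTA, Leu): 4 synonymous substitutions.
Codon 2 (CGT, Arg): 3 synonymous substitutions.
Total: 4 + 3 = 7.

7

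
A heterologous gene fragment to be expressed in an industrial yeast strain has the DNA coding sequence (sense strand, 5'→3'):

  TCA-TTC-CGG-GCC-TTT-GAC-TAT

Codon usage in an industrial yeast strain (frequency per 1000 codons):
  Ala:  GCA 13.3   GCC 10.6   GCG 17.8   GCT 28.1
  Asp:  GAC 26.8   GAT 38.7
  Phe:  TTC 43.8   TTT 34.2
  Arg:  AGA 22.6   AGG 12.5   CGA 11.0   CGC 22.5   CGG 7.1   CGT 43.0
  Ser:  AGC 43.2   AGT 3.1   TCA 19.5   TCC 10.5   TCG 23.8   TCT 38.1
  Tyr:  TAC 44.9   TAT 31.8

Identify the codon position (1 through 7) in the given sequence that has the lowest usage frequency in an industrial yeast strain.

Codon 1 TCA (Ser): 19.5 per 1000.
Codon 2 TTC (Phe): 43.8 per 1000.
Codon 3 CGG (Arg): 7.1 per 1000.
Codon 4 GCC (Ala): 10.6 per 1000.
Codon 5 TTT (Phe): 34.2 per 1000.
Codon 6 GAC (Asp): 26.8 per 1000.
Codon 7 TAT (Tyr): 31.8 per 1000.
Lowest frequency is 7.1 at codon 3.

3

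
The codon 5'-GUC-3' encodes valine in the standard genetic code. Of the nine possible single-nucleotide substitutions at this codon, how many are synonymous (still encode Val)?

Position 1: none → 0 synonymous.
Position 2: none → 0 synonymous.
Position 3: GUU, GUA, GUG → 3 synonymous.
Total: 0 + 0 + 3 = 3.

3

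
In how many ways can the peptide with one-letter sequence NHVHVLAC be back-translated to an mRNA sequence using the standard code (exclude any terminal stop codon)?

6144

Asn: 2 codons.
His: 2 codons.
Val: 4 codons.
His: 2 codons.
Val: 4 codons.
Leu: 6 codons.
Ala: 4 codons.
Cys: 2 codons.
2 × 2 × 4 × 2 × 4 × 6 × 4 × 2 = 6144.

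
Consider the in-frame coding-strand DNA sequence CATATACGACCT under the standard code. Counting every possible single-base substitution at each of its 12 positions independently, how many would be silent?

Codon 1 (CAT, His): 1 synonymous substitution.
Codon 2 (ATA, Ile): 2 synonymous substitutions.
Codon 3 (CGA, Arg): 4 synonymous substitutions.
Codon 4 (CCT, Pro): 3 synonymous substitutions.
Total: 1 + 2 + 4 + 3 = 10.

10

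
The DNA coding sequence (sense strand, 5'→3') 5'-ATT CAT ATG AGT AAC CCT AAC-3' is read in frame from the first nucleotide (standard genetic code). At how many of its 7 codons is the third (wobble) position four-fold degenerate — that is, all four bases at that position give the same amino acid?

1

Codon 1 ATT (Ile): third position 3-fold.
Codon 2 CAT (His): third position 2-fold.
Codon 3 ATG (Met): third position 1-fold.
Codon 4 AGT (Ser): third position 2-fold.
Codon 5 AAC (Asn): third position 2-fold.
Codon 6 CCT (Pro): third position 4-fold.
Codon 7 AAC (Asn): third position 2-fold.
Four-fold degenerate third positions: 1.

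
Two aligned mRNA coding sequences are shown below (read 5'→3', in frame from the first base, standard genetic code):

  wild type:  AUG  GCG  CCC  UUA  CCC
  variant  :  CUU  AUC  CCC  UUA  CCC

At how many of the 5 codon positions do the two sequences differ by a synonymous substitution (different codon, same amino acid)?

Codon 1: AUG Met / CUU Leu — nonsynonymous.
Codon 2: GCG Ala / AUC Ile — nonsynonymous.
Codon 3: CCC Pro / CCC Pro — identical.
Codon 4: UUA Leu / UUA Leu — identical.
Codon 5: CCC Pro / CCC Pro — identical.
Synonymous differences: 0.

0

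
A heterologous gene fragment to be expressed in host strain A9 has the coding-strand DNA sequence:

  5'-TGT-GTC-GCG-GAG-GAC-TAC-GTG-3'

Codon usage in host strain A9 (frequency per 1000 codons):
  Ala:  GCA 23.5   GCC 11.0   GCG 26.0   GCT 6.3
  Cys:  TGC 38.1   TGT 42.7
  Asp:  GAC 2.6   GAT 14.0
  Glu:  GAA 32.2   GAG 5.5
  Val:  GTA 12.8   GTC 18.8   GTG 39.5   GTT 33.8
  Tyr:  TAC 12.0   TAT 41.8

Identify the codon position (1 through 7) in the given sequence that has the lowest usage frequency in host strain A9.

5

Codon 1 TGT (Cys): 42.7 per 1000.
Codon 2 GTC (Val): 18.8 per 1000.
Codon 3 GCG (Ala): 26.0 per 1000.
Codon 4 GAG (Glu): 5.5 per 1000.
Codon 5 GAC (Asp): 2.6 per 1000.
Codon 6 TAC (Tyr): 12.0 per 1000.
Codon 7 GTG (Val): 39.5 per 1000.
Lowest frequency is 2.6 at codon 5.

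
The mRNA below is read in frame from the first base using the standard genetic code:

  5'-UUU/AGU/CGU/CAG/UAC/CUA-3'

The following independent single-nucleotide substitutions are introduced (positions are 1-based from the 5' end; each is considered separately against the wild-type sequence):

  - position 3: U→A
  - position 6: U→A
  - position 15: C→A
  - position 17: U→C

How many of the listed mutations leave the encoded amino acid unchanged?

0

Codon 1: UUU (Phe) → UUA (Leu) — missense.
Codon 2: AGU (Ser) → AGA (Arg) — missense.
Codon 5: UAC (Tyr) → UAA (Stop) — nonsense.
Codon 6: CUA (Leu) → CCA (Pro) — missense.
Synonymous: 0 of 4.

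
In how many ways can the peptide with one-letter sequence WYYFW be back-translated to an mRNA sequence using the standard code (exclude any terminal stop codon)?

8

Trp: 1 codon.
Tyr: 2 codons.
Tyr: 2 codons.
Phe: 2 codons.
Trp: 1 codon.
1 × 2 × 2 × 2 × 1 = 8.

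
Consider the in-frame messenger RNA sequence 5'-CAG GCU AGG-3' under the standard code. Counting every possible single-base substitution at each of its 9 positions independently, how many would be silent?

Codon 1 (CAG, Gln): 1 synonymous substitution.
Codon 2 (GCU, Ala): 3 synonymous substitutions.
Codon 3 (AGG, Arg): 2 synonymous substitutions.
Total: 1 + 3 + 2 = 6.

6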